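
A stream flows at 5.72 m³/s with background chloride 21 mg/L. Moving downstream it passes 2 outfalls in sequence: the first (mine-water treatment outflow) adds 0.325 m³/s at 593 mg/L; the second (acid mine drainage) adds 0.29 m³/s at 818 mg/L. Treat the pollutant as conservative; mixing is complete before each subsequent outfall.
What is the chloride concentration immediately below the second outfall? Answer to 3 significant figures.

86.8 mg/L

Outfall 1: combined Q = 6.045 m³/s; C = (5.720·21.00 + 0.3250·593.0)/6.045 = 51.75 mg/L.
Outfall 2: combined Q = 6.335 m³/s; C = (6.045·51.75 + 0.2900·818.0)/6.335 = 86.83 mg/L.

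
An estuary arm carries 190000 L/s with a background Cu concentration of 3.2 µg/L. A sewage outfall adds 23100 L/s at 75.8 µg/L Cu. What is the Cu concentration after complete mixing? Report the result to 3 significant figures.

After mixing, C = (190000·3.200 + 23100·75.80) / 213100 = 2359000/213100 = 11.07 µg/L.

11.1 µg/L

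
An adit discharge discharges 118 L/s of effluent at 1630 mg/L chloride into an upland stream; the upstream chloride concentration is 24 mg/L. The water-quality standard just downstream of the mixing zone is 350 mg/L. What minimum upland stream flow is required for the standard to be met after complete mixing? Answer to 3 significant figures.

Set C_mix = 350: (Q·24.00 + 118.0·1630) / (Q + 118.0) = 350
→ Q = 118.0·(1630 − 350)/(350 − 24.00) = 463.3 L/s.

463 L/s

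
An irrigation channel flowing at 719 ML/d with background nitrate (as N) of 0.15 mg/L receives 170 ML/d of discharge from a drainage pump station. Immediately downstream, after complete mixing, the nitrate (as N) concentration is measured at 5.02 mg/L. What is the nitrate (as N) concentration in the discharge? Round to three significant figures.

25.6 mg/L

Mass balance: 719.0·0.1500 + 170.0·Cₑ = 889.0·5.020
→ Cₑ = (889.0·5.020 − 719.0·0.1500) / 170.0 = 25.62 mg/L.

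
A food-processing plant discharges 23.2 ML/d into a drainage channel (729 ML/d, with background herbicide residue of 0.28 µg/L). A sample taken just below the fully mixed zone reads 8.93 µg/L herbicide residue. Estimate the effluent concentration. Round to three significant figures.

281 µg/L

Mass balance: 729.0·0.2800 + 23.20·Cₑ = 752.2·8.930
→ Cₑ = (752.2·8.930 − 729.0·0.2800) / 23.20 = 280.7 µg/L.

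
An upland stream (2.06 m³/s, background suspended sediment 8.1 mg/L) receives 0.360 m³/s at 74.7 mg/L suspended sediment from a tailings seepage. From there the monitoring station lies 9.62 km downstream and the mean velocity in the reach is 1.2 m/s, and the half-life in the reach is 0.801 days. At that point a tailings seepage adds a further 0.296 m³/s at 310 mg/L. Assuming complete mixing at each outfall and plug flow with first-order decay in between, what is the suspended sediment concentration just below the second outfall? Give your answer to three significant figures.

48.6 mg/L

Mixed concentration C = ΣQC/ΣQ = (2.060·8.100 + 0.3600·74.70) / 2.420 = 43.58/2.420 = 18.01 mg/L; combined flow 2.420 m³/s.
Travel time t = 9.62·1000 / 1.2 = 8017 s = 2.227 h.
Half-life 0.801 d → k = ln 2 / 0.801 = 0.8654 d⁻¹.
Applying C = C₀e^(−kt): 18.01 × 0.9228 = 16.62 mg/L.
At the second outfall, C = (2.420·16.62 + 0.2960·310.0) / (2.420 + 0.2960) = 48.59 mg/L.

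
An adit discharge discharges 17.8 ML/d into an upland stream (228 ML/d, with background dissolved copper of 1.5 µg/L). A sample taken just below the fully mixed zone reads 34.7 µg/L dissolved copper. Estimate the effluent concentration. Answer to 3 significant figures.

Mass balance: 228.0·1.500 + 17.80·Cₑ = 245.8·34.70
→ Cₑ = (245.8·34.70 − 228.0·1.500) / 17.80 = 460.0 µg/L.

460 µg/L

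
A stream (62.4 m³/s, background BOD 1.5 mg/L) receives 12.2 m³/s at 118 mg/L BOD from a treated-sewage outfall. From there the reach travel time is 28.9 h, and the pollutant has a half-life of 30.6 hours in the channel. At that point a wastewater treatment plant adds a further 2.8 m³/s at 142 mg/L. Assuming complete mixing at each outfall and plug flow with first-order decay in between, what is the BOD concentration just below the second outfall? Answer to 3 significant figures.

15.4 mg/L

Flow-weighted average: C = (62.40·1.500 + 12.20·118.0) / 74.60 = 1533/74.60 = 20.55 mg/L; combined flow 74.60 m³/s.
Half-life 30.6 h → k = ln 2 / 30.6 = 0.02265 h⁻¹ = 0.5436 d⁻¹.
First-order decay: C = 20.55·exp(−k·t) = 20.55·0.5196 = 10.68 mg/L.
Second outfall: C = (74.60·10.68 + 2.800·142.0)/77.40 = 15.43 mg/L.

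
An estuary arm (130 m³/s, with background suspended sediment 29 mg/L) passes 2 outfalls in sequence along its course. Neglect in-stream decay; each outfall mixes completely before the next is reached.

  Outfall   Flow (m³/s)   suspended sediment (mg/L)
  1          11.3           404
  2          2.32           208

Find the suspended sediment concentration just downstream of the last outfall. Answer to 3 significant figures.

After outfall 1: Q = 130.0 + 11.30 = 141.3 m³/s; C = (130.0·29.00 + 11.30·404.0)/141.3 = 58.99 mg/L.
After outfall 2: Q = 141.3 + 2.320 = 143.6 m³/s; C = (141.3·58.99 + 2.320·208.0)/143.6 = 61.40 mg/L.

61.4 mg/L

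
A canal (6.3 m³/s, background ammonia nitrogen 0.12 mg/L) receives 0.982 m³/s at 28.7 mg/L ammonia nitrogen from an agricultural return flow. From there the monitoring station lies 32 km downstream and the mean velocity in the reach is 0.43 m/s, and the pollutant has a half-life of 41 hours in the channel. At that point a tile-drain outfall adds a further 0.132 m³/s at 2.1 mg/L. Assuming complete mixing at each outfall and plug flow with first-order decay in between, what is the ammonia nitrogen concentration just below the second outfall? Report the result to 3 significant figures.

Conservation of mass: C = (6.300·0.1200 + 0.9820·28.70) / 7.282 = 28.94/7.282 = 3.974 mg/L; combined flow 7.282 m³/s.
Travel time t = 32·1000 / 0.43 = 74420 s = 20.67 h.
Half-life 41 h → k = ln 2 / 41 = 0.01691 h⁻¹ = 0.4057 d⁻¹.
After decay, C = 3.974 × e^(−kt) = 3.974 × 0.7051 = 2.802 mg/L.
Second outfall: C = (7.282·2.802 + 0.1320·2.100)/7.414 = 2.789 mg/L.

2.79 mg/L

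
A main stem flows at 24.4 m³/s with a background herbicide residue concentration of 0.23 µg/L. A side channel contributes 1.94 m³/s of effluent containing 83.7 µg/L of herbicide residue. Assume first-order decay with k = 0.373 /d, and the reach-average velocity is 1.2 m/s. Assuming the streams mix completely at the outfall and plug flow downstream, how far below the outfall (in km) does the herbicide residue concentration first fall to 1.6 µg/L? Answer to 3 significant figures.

Mixed concentration C = ΣQC/ΣQ = (24.40·0.2300 + 1.940·83.70) / 26.34 = 168.0/26.34 = 6.378 µg/L.
Set 6.378·exp(−k·t) = 1.6 → t = ln(6.378/1.6)/k = 320300 s = 88.97 h.
Distance = v·t = 1.2·320300 = 384400 m = 384.4 km.

384 km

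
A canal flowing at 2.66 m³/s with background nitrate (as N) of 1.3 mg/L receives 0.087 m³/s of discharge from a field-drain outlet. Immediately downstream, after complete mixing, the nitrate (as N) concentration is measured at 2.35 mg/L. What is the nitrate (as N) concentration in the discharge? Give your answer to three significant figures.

34.5 mg/L

Mass balance: 2.660·1.300 + 0.08700·Cₑ = 2.747·2.350
→ Cₑ = (2.747·2.350 − 2.660·1.300) / 0.08700 = 34.45 mg/L.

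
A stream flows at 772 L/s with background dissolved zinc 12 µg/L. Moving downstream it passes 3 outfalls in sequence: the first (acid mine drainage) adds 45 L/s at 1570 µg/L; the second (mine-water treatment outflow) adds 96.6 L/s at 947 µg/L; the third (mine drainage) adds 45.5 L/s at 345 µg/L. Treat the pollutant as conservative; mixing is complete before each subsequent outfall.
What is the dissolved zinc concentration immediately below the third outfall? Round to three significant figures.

Below outfall 1: Q → 817.0 L/s, C = (772.0·12.00 + 45.00·1570)/817.0 = 97.81 µg/L.
Below outfall 2: Q → 913.6 L/s, C = (817.0·97.81 + 96.60·947.0)/913.6 = 187.6 µg/L.
Below outfall 3: Q → 959.1 L/s, C = (913.6·187.6 + 45.50·345.0)/959.1 = 195.1 µg/L.

195 µg/L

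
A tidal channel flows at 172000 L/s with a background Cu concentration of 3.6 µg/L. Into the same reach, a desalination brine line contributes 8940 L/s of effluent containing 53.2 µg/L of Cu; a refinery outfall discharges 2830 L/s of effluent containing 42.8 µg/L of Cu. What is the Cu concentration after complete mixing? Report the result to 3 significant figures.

6.62 µg/L

Flow-weighted average: C = (172000·3.600 + 8940·53.20 + 2830·42.80) / 183800 = 1216000/183800 = 6.617 µg/L.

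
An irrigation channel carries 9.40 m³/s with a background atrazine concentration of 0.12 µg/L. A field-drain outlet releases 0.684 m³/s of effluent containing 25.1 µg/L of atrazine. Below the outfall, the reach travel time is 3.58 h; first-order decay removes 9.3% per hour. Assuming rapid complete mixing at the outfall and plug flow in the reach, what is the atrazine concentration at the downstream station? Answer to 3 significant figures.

1.28 µg/L

After mixing, C = (9.400·0.1200 + 0.6840·25.10) / 10.08 = 18.30/10.08 = 1.814 µg/L.
9.3%/h lost → k = −ln(1 − 0.093) = 0.09761 h⁻¹.
First-order decay: C = 1.814·exp(−k·t) = 1.814·0.7051 = 1.279 µg/L.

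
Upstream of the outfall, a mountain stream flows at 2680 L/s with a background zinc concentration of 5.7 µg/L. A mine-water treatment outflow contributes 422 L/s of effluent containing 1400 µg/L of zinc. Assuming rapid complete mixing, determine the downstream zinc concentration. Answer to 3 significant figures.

Mixed concentration C = ΣQC/ΣQ = (2680·5.700 + 422.0·1400) / 3102 = 606100/3102 = 195.4 µg/L.

195 µg/L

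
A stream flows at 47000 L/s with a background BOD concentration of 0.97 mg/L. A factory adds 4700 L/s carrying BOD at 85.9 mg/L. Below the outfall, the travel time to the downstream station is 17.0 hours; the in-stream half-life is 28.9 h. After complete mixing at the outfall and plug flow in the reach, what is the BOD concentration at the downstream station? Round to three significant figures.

5.78 mg/L

Mass balance: C = (47000·0.9700 + 4700·85.90) / 51700 = 449300/51700 = 8.691 mg/L.
Half-life 28.9 h → k = ln 2 / 28.9 = 0.02398 h⁻¹ = 0.5756 d⁻¹.
First-order decay: C = 8.691·exp(−k·t) = 8.691·0.6652 = 5.781 mg/L.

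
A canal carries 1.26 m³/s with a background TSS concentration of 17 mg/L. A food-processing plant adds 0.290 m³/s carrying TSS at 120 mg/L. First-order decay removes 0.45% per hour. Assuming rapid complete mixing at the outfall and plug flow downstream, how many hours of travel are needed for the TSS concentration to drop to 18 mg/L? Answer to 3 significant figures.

Conservation of mass: C = (1.260·17.00 + 0.2900·120.0) / 1.550 = 56.22/1.550 = 36.27 mg/L.
0.45%/h lost → k = −ln(1 − 0.0045) = 0.004510 h⁻¹.
36.27·exp(−k·t) = 18 → t = ln(36.27/18)/k = 559300 s = 155.3 h.

155 h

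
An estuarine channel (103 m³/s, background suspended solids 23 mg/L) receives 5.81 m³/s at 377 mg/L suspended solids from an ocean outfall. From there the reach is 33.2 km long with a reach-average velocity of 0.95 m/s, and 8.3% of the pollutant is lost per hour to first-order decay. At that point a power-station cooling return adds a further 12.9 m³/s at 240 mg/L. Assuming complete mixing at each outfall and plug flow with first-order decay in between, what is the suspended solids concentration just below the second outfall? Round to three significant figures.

Mixed concentration C = ΣQC/ΣQ = (103.0·23.00 + 5.810·377.0) / 108.8 = 4559/108.8 = 41.90 mg/L; combined flow 108.8 m³/s.
Travel time t = 33.2·1000 / 0.95 = 34950 s = 9.708 h.
8.3%/h lost → k = −ln(1 − 0.083) = 0.08665 h⁻¹.
Decay over the reach: 41.90·exp(−kt) = 41.90·0.4312 = 18.07 mg/L.
Second outfall: C = (108.8·18.07 + 12.90·240.0)/121.7 = 41.59 mg/L.

41.6 mg/L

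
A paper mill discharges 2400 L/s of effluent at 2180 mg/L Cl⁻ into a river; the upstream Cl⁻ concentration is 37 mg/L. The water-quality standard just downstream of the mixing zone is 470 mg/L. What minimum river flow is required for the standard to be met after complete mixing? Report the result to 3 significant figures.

9480 L/s

Set C_mix = 470: (Q·37.00 + 2400·2180) / (Q + 2400) = 470
→ Q = 2400·(2180 − 470)/(470 − 37.00) = 9478 L/s.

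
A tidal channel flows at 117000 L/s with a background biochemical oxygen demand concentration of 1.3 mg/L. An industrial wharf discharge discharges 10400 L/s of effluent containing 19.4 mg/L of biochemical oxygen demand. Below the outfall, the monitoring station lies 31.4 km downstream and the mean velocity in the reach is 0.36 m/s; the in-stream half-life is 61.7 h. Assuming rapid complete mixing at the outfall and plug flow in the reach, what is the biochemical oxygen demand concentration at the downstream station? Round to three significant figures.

Flow-weighted average: C = (117000·1.300 + 10400·19.40) / 127400 = 353900/127400 = 2.778 mg/L.
Travel time t = 31.4·1000 / 0.36 = 87220 s = 24.23 h.
Half-life 61.7 h → k = ln 2 / 61.7 = 0.01123 h⁻¹ = 0.2696 d⁻¹.
Applying C = C₀e^(−kt): 2.778 × 0.7617 = 2.116 mg/L.

2.12 mg/L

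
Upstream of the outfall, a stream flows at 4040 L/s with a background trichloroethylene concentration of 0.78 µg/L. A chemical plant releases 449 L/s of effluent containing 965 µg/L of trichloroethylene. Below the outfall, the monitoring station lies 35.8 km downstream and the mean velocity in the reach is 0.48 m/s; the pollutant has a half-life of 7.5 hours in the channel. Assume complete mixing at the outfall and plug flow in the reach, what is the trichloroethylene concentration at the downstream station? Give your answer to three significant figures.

14.3 µg/L

Flow-weighted average: C = (4040·0.7800 + 449.0·965.0) / 4489 = 436400/4489 = 97.22 µg/L.
Travel time t = 35.8·1000 / 0.48 = 74580 s = 20.72 h.
Half-life 7.5 h → k = ln 2 / 7.5 = 0.09242 h⁻¹ = 2.218 d⁻¹.
Applying C = C₀e^(−kt): 97.22 × 0.1474 = 14.33 µg/L.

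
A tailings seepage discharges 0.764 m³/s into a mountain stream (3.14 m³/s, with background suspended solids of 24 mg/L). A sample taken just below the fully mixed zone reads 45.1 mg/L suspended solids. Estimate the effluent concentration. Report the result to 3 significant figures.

132 mg/L

Mass balance: 3.140·24.00 + 0.7640·Cₑ = 3.904·45.10
→ Cₑ = (3.904·45.10 − 3.140·24.00) / 0.7640 = 131.8 mg/L.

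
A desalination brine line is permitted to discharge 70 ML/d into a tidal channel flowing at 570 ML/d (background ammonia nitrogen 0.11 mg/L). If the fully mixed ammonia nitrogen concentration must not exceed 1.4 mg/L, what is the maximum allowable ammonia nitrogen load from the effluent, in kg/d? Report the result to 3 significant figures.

833 kg/d

Mass balance at the limit: 570.0·0.1100 + 70.00·Cₑ = 640.0·1.4 → Cₑ = 11.90 mg/L.
70.00 ML/d = 0.8102 m³/s. Load = 0.8102 m³/s × 11.90 g/m³ × 86 400 s/d = 833.3 kg/d.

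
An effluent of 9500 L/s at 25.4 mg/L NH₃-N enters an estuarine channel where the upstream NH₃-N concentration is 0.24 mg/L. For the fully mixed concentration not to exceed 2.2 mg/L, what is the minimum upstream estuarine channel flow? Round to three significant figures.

112000 L/s

Set C_mix = 2.2: (Q·0.2400 + 9500·25.40) / (Q + 9500) = 2.2
→ Q = 9500·(25.40 − 2.2)/(2.2 − 0.2400) = 112400 L/s.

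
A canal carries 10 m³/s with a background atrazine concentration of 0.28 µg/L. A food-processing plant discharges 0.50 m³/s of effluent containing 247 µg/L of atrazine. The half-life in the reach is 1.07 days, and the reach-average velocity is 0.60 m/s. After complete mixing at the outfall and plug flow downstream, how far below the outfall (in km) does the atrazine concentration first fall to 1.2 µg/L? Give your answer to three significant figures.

184 km

Flow-weighted average: C = (10.00·0.2800 + 0.5000·247.0) / 10.50 = 126.3/10.50 = 12.03 µg/L.
Half-life 1.07 d → k = ln 2 / 1.07 = 0.6478 d⁻¹.
Set 12.03·exp(−k·t) = 1.2 → t = ln(12.03/1.2)/k = 307400 s = 85.40 h.
Distance = v·t = 0.60·307400 = 184500 m = 184.5 km.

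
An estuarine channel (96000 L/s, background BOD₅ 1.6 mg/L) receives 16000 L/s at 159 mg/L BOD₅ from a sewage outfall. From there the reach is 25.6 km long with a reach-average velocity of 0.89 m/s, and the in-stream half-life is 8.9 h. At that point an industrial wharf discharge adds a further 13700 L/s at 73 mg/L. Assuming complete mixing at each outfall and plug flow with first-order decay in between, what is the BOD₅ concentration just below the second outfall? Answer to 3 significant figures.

Mass balance: C = (96000·1.600 + 16000·159.0) / 112000 = 2698000/112000 = 24.09 mg/L; combined flow 112000 L/s.
Travel time t = 25.6·1000 / 0.89 = 28760 s = 7.990 h.
Half-life 8.9 h → k = ln 2 / 8.9 = 0.07788 h⁻¹ = 1.869 d⁻¹.
Decay over the reach: 24.09·exp(−kt) = 24.09·0.5367 = 12.93 mg/L.
Second outfall: C = (112000·12.93 + 13700·73.00)/125700 = 19.47 mg/L.

19.5 mg/L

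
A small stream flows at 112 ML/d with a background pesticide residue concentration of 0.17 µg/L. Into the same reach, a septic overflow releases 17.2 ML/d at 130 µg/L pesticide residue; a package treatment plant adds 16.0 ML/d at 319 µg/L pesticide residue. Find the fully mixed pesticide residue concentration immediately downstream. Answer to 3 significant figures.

50.7 µg/L

After mixing, C = (112.0·0.1700 + 17.20·130.0 + 16.00·319.0) / 145.2 = 7359/145.2 = 50.68 µg/L.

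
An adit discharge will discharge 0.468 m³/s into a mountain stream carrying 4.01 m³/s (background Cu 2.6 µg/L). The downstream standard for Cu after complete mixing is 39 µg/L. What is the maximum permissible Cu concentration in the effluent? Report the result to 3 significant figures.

At the limit, (Qr·Cr + Qe·Cₑ)/(Qr + Qe) = 39:
Cₑ = (4.478·39 − 4.010·2.600) / 0.4680 = 350.9 µg/L.

351 µg/L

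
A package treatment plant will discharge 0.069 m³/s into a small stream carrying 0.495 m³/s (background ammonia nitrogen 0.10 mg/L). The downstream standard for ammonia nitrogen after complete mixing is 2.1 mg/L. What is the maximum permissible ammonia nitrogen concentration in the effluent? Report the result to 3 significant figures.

At the limit, (Qr·Cr + Qe·Cₑ)/(Qr + Qe) = 2.1:
Cₑ = (0.5640·2.1 − 0.4950·0.1000) / 0.06900 = 16.45 mg/L.

16.4 mg/L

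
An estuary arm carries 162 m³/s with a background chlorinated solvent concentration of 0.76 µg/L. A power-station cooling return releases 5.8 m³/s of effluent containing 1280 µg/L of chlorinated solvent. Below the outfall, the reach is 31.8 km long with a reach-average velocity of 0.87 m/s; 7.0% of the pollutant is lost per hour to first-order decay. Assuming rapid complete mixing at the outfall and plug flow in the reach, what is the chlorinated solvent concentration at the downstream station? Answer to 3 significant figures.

Flow-weighted average: C = (162.0·0.7600 + 5.800·1280) / 167.8 = 7547/167.8 = 44.98 µg/L.
Travel time t = 31.8·1000 / 0.87 = 36550 s = 10.15 h.
7.0%/h lost → k = −ln(1 − 0.07) = 0.07257 h⁻¹.
First-order decay: C = 44.98·exp(−k·t) = 44.98·0.4786 = 21.53 µg/L.

21.5 µg/L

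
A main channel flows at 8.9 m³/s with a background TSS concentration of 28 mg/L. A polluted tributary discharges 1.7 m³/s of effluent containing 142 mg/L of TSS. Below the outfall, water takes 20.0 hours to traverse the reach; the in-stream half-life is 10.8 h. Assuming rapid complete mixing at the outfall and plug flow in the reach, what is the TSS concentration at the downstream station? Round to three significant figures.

12.8 mg/L

Mixed concentration C = ΣQC/ΣQ = (8.900·28.00 + 1.700·142.0) / 10.60 = 490.6/10.60 = 46.28 mg/L.
Half-life 10.8 h → k = ln 2 / 10.8 = 0.06418 h⁻¹ = 1.540 d⁻¹.
First-order decay: C = 46.28·exp(−k·t) = 46.28·0.2770 = 12.82 mg/L.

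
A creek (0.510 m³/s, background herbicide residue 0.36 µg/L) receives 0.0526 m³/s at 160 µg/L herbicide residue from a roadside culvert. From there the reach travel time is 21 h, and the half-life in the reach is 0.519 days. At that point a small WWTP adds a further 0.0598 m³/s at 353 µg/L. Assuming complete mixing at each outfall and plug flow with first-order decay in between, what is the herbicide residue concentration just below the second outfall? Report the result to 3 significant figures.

38.2 µg/L

Conservation of mass: C = (0.5100·0.3600 + 0.05260·160.0) / 0.5626 = 8.600/0.5626 = 15.29 µg/L; combined flow 0.5626 m³/s.
Half-life 0.519 d → k = ln 2 / 0.519 = 1.336 d⁻¹.
After decay, C = 15.29 × e^(−kt) = 15.29 × 0.3108 = 4.751 µg/L.
Second outfall: C = (0.5626·4.751 + 0.05980·353.0)/0.6224 = 38.21 µg/L.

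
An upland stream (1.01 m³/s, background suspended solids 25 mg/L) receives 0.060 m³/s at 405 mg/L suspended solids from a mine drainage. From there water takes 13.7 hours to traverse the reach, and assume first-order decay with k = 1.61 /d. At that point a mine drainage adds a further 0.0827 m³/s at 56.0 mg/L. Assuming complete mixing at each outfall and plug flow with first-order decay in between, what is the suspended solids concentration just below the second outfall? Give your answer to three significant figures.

Mixed concentration C = ΣQC/ΣQ = (1.010·25.00 + 0.06000·405.0) / 1.070 = 49.55/1.070 = 46.31 mg/L; combined flow 1.070 m³/s.
First-order decay: C = 46.31·exp(−k·t) = 46.31·0.3989 = 18.47 mg/L.
Second outfall: C = (1.070·18.47 + 0.08270·56.00)/1.153 = 21.16 mg/L.

21.2 mg/L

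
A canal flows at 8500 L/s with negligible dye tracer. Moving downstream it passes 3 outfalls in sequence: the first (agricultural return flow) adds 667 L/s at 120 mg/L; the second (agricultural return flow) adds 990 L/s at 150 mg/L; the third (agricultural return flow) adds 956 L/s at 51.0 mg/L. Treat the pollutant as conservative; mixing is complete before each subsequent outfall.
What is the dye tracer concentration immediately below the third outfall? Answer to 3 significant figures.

25.0 mg/L

Outfall 1: combined Q = 9167 L/s; C = (8500·0 + 667.0·120.0)/9167 = 8.731 mg/L.
Outfall 2: combined Q = 10160 L/s; C = (9167·8.731 + 990.0·150.0)/10160 = 22.50 mg/L.
Outfall 3: combined Q = 11110 L/s; C = (10160·22.50 + 956.0·51.00)/11110 = 24.95 mg/L.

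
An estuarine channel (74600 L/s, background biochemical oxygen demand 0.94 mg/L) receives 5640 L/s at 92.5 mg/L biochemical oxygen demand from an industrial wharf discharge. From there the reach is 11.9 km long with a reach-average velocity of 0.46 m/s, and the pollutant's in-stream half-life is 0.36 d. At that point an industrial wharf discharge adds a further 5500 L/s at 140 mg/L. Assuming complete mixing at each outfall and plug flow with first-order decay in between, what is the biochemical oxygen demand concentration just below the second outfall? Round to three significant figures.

Mixed concentration C = ΣQC/ΣQ = (74600·0.9400 + 5640·92.50) / 80240 = 591800/80240 = 7.376 mg/L; combined flow 80240 L/s.
Travel time t = 11.9·1000 / 0.46 = 25870 s = 7.186 h.
Half-life 0.36 d → k = ln 2 / 0.36 = 1.925 d⁻¹.
First-order decay: C = 7.376·exp(−k·t) = 7.376·0.5619 = 4.144 mg/L.
At the second outfall, C = (80240·4.144 + 5500·140.0) / (80240 + 5500) = 12.86 mg/L.

12.9 mg/L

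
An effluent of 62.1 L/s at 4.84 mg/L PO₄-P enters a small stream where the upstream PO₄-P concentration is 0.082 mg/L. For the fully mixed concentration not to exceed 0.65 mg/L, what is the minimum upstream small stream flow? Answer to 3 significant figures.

Set C_mix = 0.65: (Q·0.08200 + 62.10·4.840) / (Q + 62.10) = 0.65
→ Q = 62.10·(4.840 − 0.65)/(0.65 − 0.08200) = 458.1 L/s.

458 L/s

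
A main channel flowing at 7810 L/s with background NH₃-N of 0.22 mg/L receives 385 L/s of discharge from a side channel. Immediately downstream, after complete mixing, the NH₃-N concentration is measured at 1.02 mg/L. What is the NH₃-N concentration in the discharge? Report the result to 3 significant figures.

Mass balance: 7810·0.2200 + 385.0·Cₑ = 8195·1.020
→ Cₑ = (8195·1.020 − 7810·0.2200) / 385.0 = 17.25 mg/L.

17.2 mg/L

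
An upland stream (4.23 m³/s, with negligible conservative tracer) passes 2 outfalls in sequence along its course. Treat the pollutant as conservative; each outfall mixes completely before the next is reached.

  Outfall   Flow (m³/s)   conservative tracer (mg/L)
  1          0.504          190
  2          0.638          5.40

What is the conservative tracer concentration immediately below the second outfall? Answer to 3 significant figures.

18.5 mg/L

Below outfall 1: Q → 4.734 m³/s, C = (4.230·0 + 0.5040·190.0)/4.734 = 20.23 mg/L.
Below outfall 2: Q → 5.372 m³/s, C = (4.734·20.23 + 0.6380·5.400)/5.372 = 18.47 mg/L.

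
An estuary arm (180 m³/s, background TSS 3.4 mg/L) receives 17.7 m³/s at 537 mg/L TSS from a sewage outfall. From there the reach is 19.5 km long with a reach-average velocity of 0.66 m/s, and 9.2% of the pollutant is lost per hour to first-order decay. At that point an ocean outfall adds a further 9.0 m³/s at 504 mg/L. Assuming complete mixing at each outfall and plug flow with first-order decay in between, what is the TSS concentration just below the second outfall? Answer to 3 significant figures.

44.1 mg/L

Flow-weighted average: C = (180.0·3.400 + 17.70·537.0) / 197.7 = 10120/197.7 = 51.17 mg/L; combined flow 197.7 m³/s.
Travel time t = 19.5·1000 / 0.66 = 29550 s = 8.207 h.
9.2%/h lost → k = −ln(1 − 0.092) = 0.09651 h⁻¹.
Decay over the reach: 51.17·exp(−kt) = 51.17·0.4529 = 23.18 mg/L.
At the second outfall, C = (197.7·23.18 + 9.000·504.0) / (197.7 + 9.000) = 44.11 mg/L.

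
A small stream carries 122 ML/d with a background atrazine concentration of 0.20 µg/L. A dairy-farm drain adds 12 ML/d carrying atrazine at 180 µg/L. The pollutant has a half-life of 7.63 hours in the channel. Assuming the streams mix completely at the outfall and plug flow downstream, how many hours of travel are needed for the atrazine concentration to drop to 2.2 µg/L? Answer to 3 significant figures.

Flow-weighted average: C = (122.0·0.2000 + 12.00·180.0) / 134.0 = 2184/134.0 = 16.30 µg/L.
Half-life 7.63 h → k = ln 2 / 7.63 = 0.09084 h⁻¹ = 2.180 d⁻¹.
16.30·exp(−k·t) = 2.2 → t = ln(16.30/2.2)/k = 79370 s = 22.05 h.

22.0 h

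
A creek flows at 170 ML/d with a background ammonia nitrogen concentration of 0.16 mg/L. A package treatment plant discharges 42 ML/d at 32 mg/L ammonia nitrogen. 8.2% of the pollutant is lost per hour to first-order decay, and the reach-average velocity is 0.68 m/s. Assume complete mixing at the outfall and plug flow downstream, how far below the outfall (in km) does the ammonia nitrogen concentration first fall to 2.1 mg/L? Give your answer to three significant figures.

Mixed concentration C = ΣQC/ΣQ = (170.0·0.1600 + 42.00·32.00) / 212.0 = 1371/212.0 = 6.468 mg/L.
8.2%/h lost → k = −ln(1 − 0.082) = 0.08556 h⁻¹.
Set 6.468·exp(−k·t) = 2.1 → t = ln(6.468/2.1)/k = 47330 s = 13.15 h.
Distance = v·t = 0.68·47330 = 32190 m = 32.19 km.

32.2 km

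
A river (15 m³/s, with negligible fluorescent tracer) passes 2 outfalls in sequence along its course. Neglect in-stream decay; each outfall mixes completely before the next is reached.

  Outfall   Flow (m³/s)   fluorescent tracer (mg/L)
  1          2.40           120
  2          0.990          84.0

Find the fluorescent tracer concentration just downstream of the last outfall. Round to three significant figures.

Outfall 1: combined Q = 17.40 m³/s; C = (15.00·0 + 2.400·120.0)/17.40 = 16.55 mg/L.
Outfall 2: combined Q = 18.39 m³/s; C = (17.40·16.55 + 0.9900·84.00)/18.39 = 20.18 mg/L.

20.2 mg/L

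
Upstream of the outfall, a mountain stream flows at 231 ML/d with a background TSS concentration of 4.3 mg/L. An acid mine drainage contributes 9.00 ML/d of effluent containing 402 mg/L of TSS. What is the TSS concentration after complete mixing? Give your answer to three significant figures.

19.2 mg/L

Mixed concentration C = ΣQC/ΣQ = (231.0·4.300 + 9.000·402.0) / 240.0 = 4611/240.0 = 19.21 mg/L.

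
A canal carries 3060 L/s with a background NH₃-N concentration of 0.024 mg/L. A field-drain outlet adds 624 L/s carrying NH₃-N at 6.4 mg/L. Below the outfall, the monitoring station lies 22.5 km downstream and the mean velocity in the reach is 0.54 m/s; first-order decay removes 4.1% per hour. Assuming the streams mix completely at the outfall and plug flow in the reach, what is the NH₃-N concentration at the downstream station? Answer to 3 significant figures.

0.680 mg/L

Flow-weighted average: C = (3060·0.02400 + 624.0·6.400) / 3684 = 4067/3684 = 1.104 mg/L.
Travel time t = 22.5·1000 / 0.54 = 41670 s = 11.57 h.
4.1%/h lost → k = −ln(1 − 0.041) = 0.04186 h⁻¹.
Applying C = C₀e^(−kt): 1.104 × 0.6160 = 0.6800 mg/L.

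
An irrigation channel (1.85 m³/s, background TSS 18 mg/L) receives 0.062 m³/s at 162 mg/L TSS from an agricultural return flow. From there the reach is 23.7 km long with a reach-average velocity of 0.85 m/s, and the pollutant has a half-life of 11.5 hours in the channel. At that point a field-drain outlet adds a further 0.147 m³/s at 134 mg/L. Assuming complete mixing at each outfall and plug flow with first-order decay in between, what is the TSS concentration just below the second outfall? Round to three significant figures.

22.8 mg/L

Conservation of mass: C = (1.850·18.00 + 0.06200·162.0) / 1.912 = 43.34/1.912 = 22.67 mg/L; combined flow 1.912 m³/s.
Travel time t = 23.7·1000 / 0.85 = 27880 s = 7.745 h.
Half-life 11.5 h → k = ln 2 / 11.5 = 0.06027 h⁻¹ = 1.447 d⁻¹.
First-order decay: C = 22.67·exp(−k·t) = 22.67·0.6270 = 14.21 mg/L.
At the second outfall, C = (1.912·14.21 + 0.1470·134.0) / (1.912 + 0.1470) = 22.77 mg/L.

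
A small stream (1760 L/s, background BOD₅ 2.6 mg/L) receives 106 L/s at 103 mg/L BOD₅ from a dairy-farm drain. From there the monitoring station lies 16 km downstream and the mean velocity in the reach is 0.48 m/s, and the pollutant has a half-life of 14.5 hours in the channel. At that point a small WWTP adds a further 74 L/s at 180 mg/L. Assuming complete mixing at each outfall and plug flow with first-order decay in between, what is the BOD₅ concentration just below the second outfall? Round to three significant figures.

12.0 mg/L

Mass balance: C = (1760·2.600 + 106.0·103.0) / 1866 = 15490/1866 = 8.303 mg/L; combined flow 1866 L/s.
Travel time t = 16·1000 / 0.48 = 33330 s = 9.259 h.
Half-life 14.5 h → k = ln 2 / 14.5 = 0.04780 h⁻¹ = 1.147 d⁻¹.
Applying C = C₀e^(−kt): 8.303 × 0.6423 = 5.334 mg/L.
Second outfall: C = (1866·5.334 + 74.00·180.0)/1940 = 12.00 mg/L.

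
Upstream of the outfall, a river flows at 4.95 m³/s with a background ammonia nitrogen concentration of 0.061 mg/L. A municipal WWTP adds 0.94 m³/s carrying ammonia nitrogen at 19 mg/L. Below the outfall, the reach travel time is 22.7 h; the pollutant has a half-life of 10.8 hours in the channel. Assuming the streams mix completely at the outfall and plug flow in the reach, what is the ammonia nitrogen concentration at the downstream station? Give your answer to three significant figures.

0.718 mg/L

Mixed concentration C = ΣQC/ΣQ = (4.950·0.06100 + 0.9400·19.00) / 5.890 = 18.16/5.890 = 3.084 mg/L.
Half-life 10.8 h → k = ln 2 / 10.8 = 0.06418 h⁻¹ = 1.540 d⁻¹.
After decay, C = 3.084 × e^(−kt) = 3.084 × 0.2330 = 0.7183 mg/L.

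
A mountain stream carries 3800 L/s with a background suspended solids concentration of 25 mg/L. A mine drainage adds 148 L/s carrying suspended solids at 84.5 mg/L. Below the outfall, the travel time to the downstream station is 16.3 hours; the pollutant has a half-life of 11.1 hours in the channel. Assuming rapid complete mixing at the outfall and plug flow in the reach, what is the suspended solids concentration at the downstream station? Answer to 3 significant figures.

9.84 mg/L

Conservation of mass: C = (3800·25.00 + 148.0·84.50) / 3948 = 107500/3948 = 27.23 mg/L.
Half-life 11.1 h → k = ln 2 / 11.1 = 0.06245 h⁻¹ = 1.499 d⁻¹.
Applying C = C₀e^(−kt): 27.23 × 0.3614 = 9.840 mg/L.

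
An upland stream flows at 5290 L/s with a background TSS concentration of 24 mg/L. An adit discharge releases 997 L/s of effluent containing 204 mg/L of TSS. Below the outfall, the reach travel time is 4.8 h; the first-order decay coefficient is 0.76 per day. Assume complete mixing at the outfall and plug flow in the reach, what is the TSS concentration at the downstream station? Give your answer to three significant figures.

Flow-weighted average: C = (5290·24.00 + 997.0·204.0) / 6287 = 330300/6287 = 52.54 mg/L.
Applying C = C₀e^(−kt): 52.54 × 0.8590 = 45.14 mg/L.

45.1 mg/L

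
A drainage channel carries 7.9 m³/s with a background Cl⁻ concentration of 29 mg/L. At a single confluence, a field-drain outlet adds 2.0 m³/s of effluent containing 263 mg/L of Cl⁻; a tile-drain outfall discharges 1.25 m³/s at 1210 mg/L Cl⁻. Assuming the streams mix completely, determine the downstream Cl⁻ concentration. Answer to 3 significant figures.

203 mg/L

Mixed concentration C = ΣQC/ΣQ = (7.900·29.00 + 2.000·263.0 + 1.250·1210) / 11.15 = 2268/11.15 = 203.4 mg/L.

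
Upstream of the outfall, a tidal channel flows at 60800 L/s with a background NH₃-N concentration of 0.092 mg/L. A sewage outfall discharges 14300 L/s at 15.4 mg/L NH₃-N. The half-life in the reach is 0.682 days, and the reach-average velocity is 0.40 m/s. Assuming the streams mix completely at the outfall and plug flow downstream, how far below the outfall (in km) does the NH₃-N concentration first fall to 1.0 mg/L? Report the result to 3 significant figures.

37.4 km

Conservation of mass: C = (60800·0.09200 + 14300·15.40) / 75100 = 225800/75100 = 3.007 mg/L.
Half-life 0.682 d → k = ln 2 / 0.682 = 1.016 d⁻¹.
Set 3.007·exp(−k·t) = 1.0 → t = ln(3.007/1.0)/k = 93590 s = 26.00 h.
Distance = v·t = 0.40·93590 = 37430 m = 37.43 km.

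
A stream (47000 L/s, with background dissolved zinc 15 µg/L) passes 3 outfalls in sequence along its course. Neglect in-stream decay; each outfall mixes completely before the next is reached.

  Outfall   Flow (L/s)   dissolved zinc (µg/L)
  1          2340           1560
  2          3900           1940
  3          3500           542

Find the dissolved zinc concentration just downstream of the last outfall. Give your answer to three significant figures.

244 µg/L

Outfall 1: combined Q = 49340 L/s; C = (47000·15.00 + 2340·1560)/49340 = 88.27 µg/L.
Outfall 2: combined Q = 53240 L/s; C = (49340·88.27 + 3900·1940)/53240 = 223.9 µg/L.
Outfall 3: combined Q = 56740 L/s; C = (53240·223.9 + 3500·542.0)/56740 = 243.5 µg/L.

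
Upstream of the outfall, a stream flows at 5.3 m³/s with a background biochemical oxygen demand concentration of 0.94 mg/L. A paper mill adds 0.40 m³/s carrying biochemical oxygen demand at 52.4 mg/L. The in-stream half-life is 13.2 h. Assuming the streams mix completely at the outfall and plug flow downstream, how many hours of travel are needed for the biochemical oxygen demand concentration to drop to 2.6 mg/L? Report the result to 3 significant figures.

Flow-weighted average: C = (5.300·0.9400 + 0.4000·52.40) / 5.700 = 25.94/5.700 = 4.551 mg/L.
Half-life 13.2 h → k = ln 2 / 13.2 = 0.05251 h⁻¹ = 1.260 d⁻¹.
4.551·exp(−k·t) = 2.6 → t = ln(4.551/2.6)/k = 38380 s = 10.66 h.

10.7 h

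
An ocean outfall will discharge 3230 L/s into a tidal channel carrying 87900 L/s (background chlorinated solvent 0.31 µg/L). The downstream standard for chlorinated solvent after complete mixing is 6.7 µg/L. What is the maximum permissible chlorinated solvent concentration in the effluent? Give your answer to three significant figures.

At the limit, (Qr·Cr + Qe·Cₑ)/(Qr + Qe) = 6.7:
Cₑ = (91130·6.7 − 87900·0.3100) / 3230 = 180.6 µg/L.

181 µg/L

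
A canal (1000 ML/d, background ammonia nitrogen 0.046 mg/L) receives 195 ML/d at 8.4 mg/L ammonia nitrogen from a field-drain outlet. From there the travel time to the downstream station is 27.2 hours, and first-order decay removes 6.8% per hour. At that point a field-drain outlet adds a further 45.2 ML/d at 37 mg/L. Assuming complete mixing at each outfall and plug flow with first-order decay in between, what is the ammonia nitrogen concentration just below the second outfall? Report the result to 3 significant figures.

1.55 mg/L

Mass balance: C = (1000·0.04600 + 195.0·8.400) / 1195 = 1684/1195 = 1.409 mg/L; combined flow 1195 ML/d.
6.8%/h lost → k = −ln(1 − 0.068) = 0.07042 h⁻¹.
First-order decay: C = 1.409·exp(−k·t) = 1.409·0.1473 = 0.2075 mg/L.
Second outfall: C = (1195·0.2075 + 45.20·37.00)/1240 = 1.548 mg/L.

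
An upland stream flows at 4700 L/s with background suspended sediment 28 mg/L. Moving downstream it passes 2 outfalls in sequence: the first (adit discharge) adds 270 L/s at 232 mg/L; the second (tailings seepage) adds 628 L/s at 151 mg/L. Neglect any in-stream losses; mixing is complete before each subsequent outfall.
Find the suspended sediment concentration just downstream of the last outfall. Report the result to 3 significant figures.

51.6 mg/L

Below outfall 1: Q → 4970 L/s, C = (4700·28.00 + 270.0·232.0)/4970 = 39.08 mg/L.
Below outfall 2: Q → 5598 L/s, C = (4970·39.08 + 628.0·151.0)/5598 = 51.64 mg/L.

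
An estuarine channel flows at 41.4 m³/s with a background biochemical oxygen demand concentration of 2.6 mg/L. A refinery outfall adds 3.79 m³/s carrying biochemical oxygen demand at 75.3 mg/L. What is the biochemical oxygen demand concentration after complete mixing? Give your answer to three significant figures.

8.70 mg/L

Mixed concentration C = ΣQC/ΣQ = (41.40·2.600 + 3.790·75.30) / 45.19 = 393.0/45.19 = 8.697 mg/L.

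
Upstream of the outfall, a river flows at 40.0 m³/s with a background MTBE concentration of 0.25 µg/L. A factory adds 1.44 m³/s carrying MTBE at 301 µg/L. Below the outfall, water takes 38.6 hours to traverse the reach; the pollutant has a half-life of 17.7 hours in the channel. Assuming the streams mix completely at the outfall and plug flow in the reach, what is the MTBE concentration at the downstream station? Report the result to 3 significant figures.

2.36 µg/L

Mixed concentration C = ΣQC/ΣQ = (40.00·0.2500 + 1.440·301.0) / 41.44 = 443.4/41.44 = 10.70 µg/L.
Half-life 17.7 h → k = ln 2 / 17.7 = 0.03916 h⁻¹ = 0.9399 d⁻¹.
Applying C = C₀e^(−kt): 10.70 × 0.2206 = 2.360 µg/L.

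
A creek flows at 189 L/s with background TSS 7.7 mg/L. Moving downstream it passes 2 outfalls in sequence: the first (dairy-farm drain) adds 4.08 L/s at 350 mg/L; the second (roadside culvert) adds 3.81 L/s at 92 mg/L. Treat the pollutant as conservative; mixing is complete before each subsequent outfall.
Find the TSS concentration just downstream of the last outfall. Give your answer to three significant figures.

Outfall 1: combined Q = 193.1 L/s; C = (189.0·7.700 + 4.080·350.0)/193.1 = 14.93 mg/L.
Outfall 2: combined Q = 196.9 L/s; C = (193.1·14.93 + 3.810·92.00)/196.9 = 16.42 mg/L.

16.4 mg/L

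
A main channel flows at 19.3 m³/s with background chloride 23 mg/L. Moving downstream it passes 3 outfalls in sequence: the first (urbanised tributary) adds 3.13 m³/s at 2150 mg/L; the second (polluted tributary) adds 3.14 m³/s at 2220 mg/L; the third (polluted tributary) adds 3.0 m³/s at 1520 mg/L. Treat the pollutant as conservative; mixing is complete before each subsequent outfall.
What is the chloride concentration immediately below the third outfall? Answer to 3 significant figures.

655 mg/L

After outfall 1: Q = 19.30 + 3.130 = 22.43 m³/s; C = (19.30·23.00 + 3.130·2150)/22.43 = 319.8 mg/L.
After outfall 2: Q = 22.43 + 3.140 = 25.57 m³/s; C = (22.43·319.8 + 3.140·2220)/25.57 = 553.2 mg/L.
After outfall 3: Q = 25.57 + 3.000 = 28.57 m³/s; C = (25.57·553.2 + 3.000·1520)/28.57 = 654.7 mg/L.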